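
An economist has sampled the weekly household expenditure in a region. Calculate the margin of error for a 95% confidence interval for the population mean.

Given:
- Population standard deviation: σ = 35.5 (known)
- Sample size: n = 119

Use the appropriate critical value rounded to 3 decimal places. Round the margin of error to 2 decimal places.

The population standard deviation σ is known, so use the z-interval margin of error formula.

For 95% confidence, z* = 1.96 (from standard normal table)

Margin of error formula for z-interval: E = z* × σ/√n

E = 1.96 × 35.5/√119
  = 1.96 × 3.254280
  = 6.3784

Rounded to 2 decimal places:

6.38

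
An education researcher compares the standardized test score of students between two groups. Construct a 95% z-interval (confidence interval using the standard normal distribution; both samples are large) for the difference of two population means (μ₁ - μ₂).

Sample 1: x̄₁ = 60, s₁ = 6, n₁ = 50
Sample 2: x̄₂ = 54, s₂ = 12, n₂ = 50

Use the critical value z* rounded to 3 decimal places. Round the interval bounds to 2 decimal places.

Both samples are large (n₁ = 50 ≥ 30, n₂ = 50 ≥ 30), so a z-interval for the difference of means applies.

Point estimate: x̄₁ - x̄₂ = 60 - 54 = 6

Standard error: SE = √(s₁²/n₁ + s₂²/n₂)
= √(6²/50 + 12²/50)
= √(0.720000 + 2.880000)
= 1.897367

For 95% confidence, z* = 1.96 (from standard normal table)
Margin of error: E = z* × SE = 1.96 × 1.897367 = 3.7188

Z-interval: (x̄₁ - x̄₂) ± E = 6 ± 3.7188 = (2.2812, 9.7188)

Rounded to 2 decimal places:

(2.28, 9.72)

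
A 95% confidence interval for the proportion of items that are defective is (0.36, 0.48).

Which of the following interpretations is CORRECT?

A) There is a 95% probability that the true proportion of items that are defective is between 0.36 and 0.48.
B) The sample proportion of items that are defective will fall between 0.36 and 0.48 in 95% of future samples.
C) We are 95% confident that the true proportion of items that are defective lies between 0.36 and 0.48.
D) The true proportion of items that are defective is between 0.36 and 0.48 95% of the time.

A confidence interval represents our confidence in the procedure, not a probability statement about the parameter.

Key concept: If we repeated this sampling process many times and computed a 95% CI each time, about 95% of those intervals would contain the true population parameter.

For this specific interval (0.36, 0.48):
- Midpoint (point estimate): 0.42
- Margin of error: 0.06

The correct interpretation is the one stating confidence that the true parameter lies in the interval — option C.

C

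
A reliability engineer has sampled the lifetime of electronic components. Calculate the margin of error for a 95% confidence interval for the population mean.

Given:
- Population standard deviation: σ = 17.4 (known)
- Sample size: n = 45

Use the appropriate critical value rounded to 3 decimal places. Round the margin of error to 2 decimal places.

The population standard deviation σ is known, so use the z-interval margin of error formula.

For 95% confidence, z* = 1.96 (from standard normal table)

Margin of error formula for z-interval: E = z* × σ/√n

E = 1.96 × 17.4/√45
  = 1.96 × 2.593839
  = 5.0839

Rounded to 2 decimal places:

5.08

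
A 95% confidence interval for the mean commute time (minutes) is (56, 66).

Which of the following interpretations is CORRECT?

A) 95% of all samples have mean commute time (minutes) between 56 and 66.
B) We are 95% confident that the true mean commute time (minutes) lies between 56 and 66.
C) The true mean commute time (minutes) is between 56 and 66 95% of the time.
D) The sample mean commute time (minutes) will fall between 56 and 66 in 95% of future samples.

A confidence interval represents our confidence in the procedure, not a probability statement about the parameter.

Key concept: If we repeated this sampling process many times and computed a 95% CI each time, about 95% of those intervals would contain the true population parameter.

For this specific interval (56, 66):
- Midpoint (point estimate): 61
- Margin of error: 5

The correct interpretation is the one stating confidence that the true parameter lies in the interval — option B.

B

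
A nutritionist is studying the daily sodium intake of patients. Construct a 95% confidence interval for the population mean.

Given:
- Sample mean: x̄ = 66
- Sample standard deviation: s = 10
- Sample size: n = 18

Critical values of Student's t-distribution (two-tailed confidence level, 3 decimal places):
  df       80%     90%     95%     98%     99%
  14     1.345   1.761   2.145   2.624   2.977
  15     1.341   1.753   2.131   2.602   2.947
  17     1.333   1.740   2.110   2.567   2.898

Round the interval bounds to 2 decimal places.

The population standard deviation σ is unknown (only the sample standard deviation s is given), so use a t-interval with df = n - 1 = 18 - 1 = 17.

For 95% confidence with df = 17, t* = 2.110 (from t-table)

Standard error: SE = s/√n = 10/√18 = 2.357023

Margin of error: E = t* × SE = 2.110 × 2.357023 = 4.9733

T-interval: x̄ ± E = 66 ± 4.9733 = (61.0267, 70.9733)

Rounded to 2 decimal places:

(61.03, 70.97)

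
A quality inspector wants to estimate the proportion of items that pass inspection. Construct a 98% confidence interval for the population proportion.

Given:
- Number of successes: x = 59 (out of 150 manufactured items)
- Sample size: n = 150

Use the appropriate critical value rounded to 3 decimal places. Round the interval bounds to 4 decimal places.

Sample proportion: p̂ = 59/150 = 0.393333

Check conditions for normal approximation:
  np̂ = 59 ≥ 10 ✓
  n(1-p̂) = 91 ≥ 10 ✓

The sample is large enough, so use a z-interval (normal approximation) for the proportion.

For 98% confidence, z* = 2.326 (from standard normal table)

Standard error: SE = √(p̂(1-p̂)/n) = √(0.393333×0.606667/150) = 0.03988502

Margin of error: E = z* × SE = 2.326 × 0.03988502 = 0.092773

Z-interval: p̂ ± E = 0.393333 ± 0.092773 = (0.300561, 0.486106)

Rounded to 4 decimal places:

(0.3006, 0.4861)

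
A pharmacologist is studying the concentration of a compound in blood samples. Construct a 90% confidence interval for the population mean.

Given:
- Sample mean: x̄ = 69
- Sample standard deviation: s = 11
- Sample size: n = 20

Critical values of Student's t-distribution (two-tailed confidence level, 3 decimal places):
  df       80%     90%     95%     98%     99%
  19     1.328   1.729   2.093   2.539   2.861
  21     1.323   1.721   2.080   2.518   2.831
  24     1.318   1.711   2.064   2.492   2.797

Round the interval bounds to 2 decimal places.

The population standard deviation σ is unknown (only the sample standard deviation s is given), so use a t-interval with df = n - 1 = 20 - 1 = 19.

For 90% confidence with df = 19, t* = 1.729 (from t-table)

Standard error: SE = s/√n = 11/√20 = 2.459675

Margin of error: E = t* × SE = 1.729 × 2.459675 = 4.2528

T-interval: x̄ ± E = 69 ± 4.2528 = (64.7472, 73.2528)

Rounded to 2 decimal places:

(64.75, 73.25)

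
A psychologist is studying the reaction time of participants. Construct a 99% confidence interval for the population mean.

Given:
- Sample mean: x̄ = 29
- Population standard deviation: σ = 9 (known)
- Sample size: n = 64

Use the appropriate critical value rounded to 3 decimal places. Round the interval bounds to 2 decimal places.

The population standard deviation σ is known, so use a z-interval (standard normal critical value).

For 99% confidence, z* = 2.576 (from standard normal table)

Standard error: SE = σ/√n = 9/√64 = 1.125000

Margin of error: E = z* × SE = 2.576 × 1.125000 = 2.8980

Z-interval: x̄ ± E = 29 ± 2.8980 = (26.1020, 31.8980)

Rounded to 2 decimal places:

(26.10, 31.90)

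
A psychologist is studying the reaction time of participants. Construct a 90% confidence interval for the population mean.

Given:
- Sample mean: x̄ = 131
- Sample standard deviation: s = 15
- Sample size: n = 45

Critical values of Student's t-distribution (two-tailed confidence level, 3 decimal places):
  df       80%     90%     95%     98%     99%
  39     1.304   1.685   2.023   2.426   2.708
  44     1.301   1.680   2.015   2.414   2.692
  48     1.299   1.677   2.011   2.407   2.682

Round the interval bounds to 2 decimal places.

The population standard deviation σ is unknown (only the sample standard deviation s is given), so use a t-interval with df = n - 1 = 45 - 1 = 44.

For 90% confidence with df = 44, t* = 1.680 (from t-table)

Standard error: SE = s/√n = 15/√45 = 2.236068

Margin of error: E = t* × SE = 1.680 × 2.236068 = 3.7566

T-interval: x̄ ± E = 131 ± 3.7566 = (127.2434, 134.7566)

Rounded to 2 decimal places:

(127.24, 134.76)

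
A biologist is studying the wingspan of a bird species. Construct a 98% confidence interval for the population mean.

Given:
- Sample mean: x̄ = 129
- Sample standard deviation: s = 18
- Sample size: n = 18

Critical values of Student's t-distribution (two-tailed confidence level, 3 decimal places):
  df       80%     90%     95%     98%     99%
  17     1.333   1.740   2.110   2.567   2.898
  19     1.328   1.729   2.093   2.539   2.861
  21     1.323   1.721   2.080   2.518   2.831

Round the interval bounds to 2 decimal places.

The population standard deviation σ is unknown (only the sample standard deviation s is given), so use a t-interval with df = n - 1 = 18 - 1 = 17.

For 98% confidence with df = 17, t* = 2.567 (from t-table)

Standard error: SE = s/√n = 18/√18 = 4.242641

Margin of error: E = t* × SE = 2.567 × 4.242641 = 10.8909

T-interval: x̄ ± E = 129 ± 10.8909 = (118.1091, 139.8909)

Rounded to 2 decimal places:

(118.11, 139.89)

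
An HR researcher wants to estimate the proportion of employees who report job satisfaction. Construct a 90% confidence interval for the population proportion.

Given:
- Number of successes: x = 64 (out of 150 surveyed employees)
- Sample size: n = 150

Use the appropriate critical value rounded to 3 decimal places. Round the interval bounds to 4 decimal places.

Sample proportion: p̂ = 64/150 = 0.426667

Check conditions for normal approximation:
  np̂ = 64 ≥ 10 ✓
  n(1-p̂) = 86 ≥ 10 ✓

The sample is large enough, so use a z-interval (normal approximation) for the proportion.

For 90% confidence, z* = 1.645 (from standard normal table)

Standard error: SE = √(p̂(1-p̂)/n) = √(0.426667×0.573333/150) = 0.04038335

Margin of error: E = z* × SE = 1.645 × 0.04038335 = 0.066431

Z-interval: p̂ ± E = 0.426667 ± 0.066431 = (0.360236, 0.493097)

Rounded to 4 decimal places:

(0.3602, 0.4931)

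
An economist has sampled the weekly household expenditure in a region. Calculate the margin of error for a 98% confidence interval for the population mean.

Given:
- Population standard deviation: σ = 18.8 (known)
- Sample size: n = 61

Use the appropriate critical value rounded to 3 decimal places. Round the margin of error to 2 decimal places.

The population standard deviation σ is known, so use the z-interval margin of error formula.

For 98% confidence, z* = 2.326 (from standard normal table)

Margin of error formula for z-interval: E = z* × σ/√n

E = 2.326 × 18.8/√61
  = 2.326 × 2.407093
  = 5.5989

Rounded to 2 decimal places:

5.60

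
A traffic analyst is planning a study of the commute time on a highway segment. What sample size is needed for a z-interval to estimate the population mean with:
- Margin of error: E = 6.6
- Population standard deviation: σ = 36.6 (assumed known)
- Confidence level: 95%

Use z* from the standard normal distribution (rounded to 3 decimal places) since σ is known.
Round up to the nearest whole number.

Using z* since population σ is known (z-interval formula).

For 95% confidence, z* = 1.96 (from standard normal table)

Sample size formula for z-interval: n = (z*σ/E)²

n = (1.96 × 36.6 / 6.6)²
  = (10.869091)²
  = 118.1371

Round up to the nearest whole number: n = 119

119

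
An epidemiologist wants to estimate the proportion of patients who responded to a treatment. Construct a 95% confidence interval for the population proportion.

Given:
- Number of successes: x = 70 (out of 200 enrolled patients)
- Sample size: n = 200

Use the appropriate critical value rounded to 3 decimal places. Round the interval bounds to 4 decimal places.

Sample proportion: p̂ = 70/200 = 0.350000

Check conditions for normal approximation:
  np̂ = 70 ≥ 10 ✓
  n(1-p̂) = 130 ≥ 10 ✓

The sample is large enough, so use a z-interval (normal approximation) for the proportion.

For 95% confidence, z* = 1.96 (from standard normal table)

Standard error: SE = √(p̂(1-p̂)/n) = √(0.350000×0.650000/200) = 0.03372684

Margin of error: E = z* × SE = 1.96 × 0.03372684 = 0.066105

Z-interval: p̂ ± E = 0.350000 ± 0.066105 = (0.283895, 0.416105)

Rounded to 4 decimal places:

(0.2839, 0.4161)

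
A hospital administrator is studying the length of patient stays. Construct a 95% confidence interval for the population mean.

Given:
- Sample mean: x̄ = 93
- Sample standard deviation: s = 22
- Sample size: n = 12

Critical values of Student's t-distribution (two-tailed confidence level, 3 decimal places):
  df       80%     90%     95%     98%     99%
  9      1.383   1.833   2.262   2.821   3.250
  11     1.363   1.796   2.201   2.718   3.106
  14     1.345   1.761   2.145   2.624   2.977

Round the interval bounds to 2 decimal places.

The population standard deviation σ is unknown (only the sample standard deviation s is given), so use a t-interval with df = n - 1 = 12 - 1 = 11.

For 95% confidence with df = 11, t* = 2.201 (from t-table)

Standard error: SE = s/√n = 22/√12 = 6.350853

Margin of error: E = t* × SE = 2.201 × 6.350853 = 13.9782

T-interval: x̄ ± E = 93 ± 13.9782 = (79.0218, 106.9782)

Rounded to 2 decimal places:

(79.02, 106.98)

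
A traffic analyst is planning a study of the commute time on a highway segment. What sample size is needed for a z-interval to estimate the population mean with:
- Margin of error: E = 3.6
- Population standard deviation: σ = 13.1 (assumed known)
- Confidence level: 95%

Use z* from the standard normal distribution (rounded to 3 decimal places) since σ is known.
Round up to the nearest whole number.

Using z* since population σ is known (z-interval formula).

For 95% confidence, z* = 1.96 (from standard normal table)

Sample size formula for z-interval: n = (z*σ/E)²

n = (1.96 × 13.1 / 3.6)²
  = (7.132222)²
  = 50.8686

Round up to the nearest whole number: n = 51

51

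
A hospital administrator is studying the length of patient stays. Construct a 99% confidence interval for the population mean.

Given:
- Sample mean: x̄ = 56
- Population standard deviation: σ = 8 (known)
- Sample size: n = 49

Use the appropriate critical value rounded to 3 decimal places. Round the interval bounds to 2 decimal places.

The population standard deviation σ is known, so use a z-interval (standard normal critical value).

For 99% confidence, z* = 2.576 (from standard normal table)

Standard error: SE = σ/√n = 8/√49 = 1.142857

Margin of error: E = z* × SE = 2.576 × 1.142857 = 2.9440

Z-interval: x̄ ± E = 56 ± 2.9440 = (53.0560, 58.9440)

Rounded to 2 decimal places:

(53.06, 58.94)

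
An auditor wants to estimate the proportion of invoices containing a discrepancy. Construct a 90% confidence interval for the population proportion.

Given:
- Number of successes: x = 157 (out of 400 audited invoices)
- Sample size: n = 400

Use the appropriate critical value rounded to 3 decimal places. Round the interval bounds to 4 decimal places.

Sample proportion: p̂ = 157/400 = 0.392500

Check conditions for normal approximation:
  np̂ = 157 ≥ 10 ✓
  n(1-p̂) = 243 ≥ 10 ✓

The sample is large enough, so use a z-interval (normal approximation) for the proportion.

For 90% confidence, z* = 1.645 (from standard normal table)

Standard error: SE = √(p̂(1-p̂)/n) = √(0.392500×0.607500/400) = 0.02441535

Margin of error: E = z* × SE = 1.645 × 0.02441535 = 0.040163

Z-interval: p̂ ± E = 0.392500 ± 0.040163 = (0.352337, 0.432663)

Rounded to 4 decimal places:

(0.3523, 0.4327)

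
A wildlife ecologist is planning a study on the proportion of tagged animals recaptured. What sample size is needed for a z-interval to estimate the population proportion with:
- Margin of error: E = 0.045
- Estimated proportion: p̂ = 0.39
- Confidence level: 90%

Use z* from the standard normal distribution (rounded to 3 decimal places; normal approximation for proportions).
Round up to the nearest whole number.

Using z* for proportion z-interval (normal approximation).

For 90% confidence, z* = 1.645 (from standard normal table)

Sample size formula for proportion z-interval: n = z*²p̂(1-p̂)/E²

n = 1.645² × 0.39 × 0.61 / 0.045²
  = 2.706025 × 0.2379 / 0.002025
  = 317.9078

Round up to the nearest whole number: n = 318

318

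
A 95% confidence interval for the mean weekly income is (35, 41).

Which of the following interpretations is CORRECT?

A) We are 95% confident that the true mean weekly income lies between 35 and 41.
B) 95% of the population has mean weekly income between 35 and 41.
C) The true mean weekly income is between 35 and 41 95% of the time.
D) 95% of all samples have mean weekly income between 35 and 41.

A confidence interval represents our confidence in the procedure, not a probability statement about the parameter.

Key concept: If we repeated this sampling process many times and computed a 95% CI each time, about 95% of those intervals would contain the true population parameter.

For this specific interval (35, 41):
- Midpoint (point estimate): 38
- Margin of error: 3

The correct interpretation is the one stating confidence that the true parameter lies in the interval — option A.

A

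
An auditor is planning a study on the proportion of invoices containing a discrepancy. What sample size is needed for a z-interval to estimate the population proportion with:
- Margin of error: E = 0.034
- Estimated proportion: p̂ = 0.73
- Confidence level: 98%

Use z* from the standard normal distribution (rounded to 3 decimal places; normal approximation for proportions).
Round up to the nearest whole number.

Using z* for proportion z-interval (normal approximation).

For 98% confidence, z* = 2.326 (from standard normal table)

Sample size formula for proportion z-interval: n = z*²p̂(1-p̂)/E²

n = 2.326² × 0.73 × 0.27 / 0.034²
  = 5.410276 × 0.1971 / 0.001156
  = 922.4614

Round up to the nearest whole number: n = 923

923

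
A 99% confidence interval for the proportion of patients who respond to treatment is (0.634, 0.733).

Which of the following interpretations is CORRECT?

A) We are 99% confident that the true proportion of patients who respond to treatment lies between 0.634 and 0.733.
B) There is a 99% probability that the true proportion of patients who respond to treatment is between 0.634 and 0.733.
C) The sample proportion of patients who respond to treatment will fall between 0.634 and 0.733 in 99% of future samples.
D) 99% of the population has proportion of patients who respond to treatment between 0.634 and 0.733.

A confidence interval represents our confidence in the procedure, not a probability statement about the parameter.

Key concept: If we repeated this sampling process many times and computed a 99% CI each time, about 99% of those intervals would contain the true population parameter.

For this specific interval (0.634, 0.733):
- Midpoint (point estimate): 0.6835
- Margin of error: 0.0495

The correct interpretation is the one stating confidence that the true parameter lies in the interval — option A.

A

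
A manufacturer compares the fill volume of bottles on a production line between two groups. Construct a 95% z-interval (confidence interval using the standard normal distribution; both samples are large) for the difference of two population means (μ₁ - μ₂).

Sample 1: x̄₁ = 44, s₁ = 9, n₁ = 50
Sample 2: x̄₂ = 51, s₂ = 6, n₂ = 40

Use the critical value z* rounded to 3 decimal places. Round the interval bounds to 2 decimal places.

Both samples are large (n₁ = 50 ≥ 30, n₂ = 40 ≥ 30), so a z-interval for the difference of means applies.

Point estimate: x̄₁ - x̄₂ = 44 - 51 = -7

Standard error: SE = √(s₁²/n₁ + s₂²/n₂)
= √(9²/50 + 6²/40)
= √(1.620000 + 0.900000)
= 1.587451

For 95% confidence, z* = 1.96 (from standard normal table)
Margin of error: E = z* × SE = 1.96 × 1.587451 = 3.1114

Z-interval: (x̄₁ - x̄₂) ± E = -7 ± 3.1114 = (-10.1114, -3.8886)

Rounded to 2 decimal places:

(-10.11, -3.89)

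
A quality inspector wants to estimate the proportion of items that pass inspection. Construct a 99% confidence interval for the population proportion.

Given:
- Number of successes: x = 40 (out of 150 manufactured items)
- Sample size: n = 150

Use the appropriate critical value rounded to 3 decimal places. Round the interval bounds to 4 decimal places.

Sample proportion: p̂ = 40/150 = 0.266667

Check conditions for normal approximation:
  np̂ = 40 ≥ 10 ✓
  n(1-p̂) = 110 ≥ 10 ✓

The sample is large enough, so use a z-interval (normal approximation) for the proportion.

For 99% confidence, z* = 2.576 (from standard normal table)

Standard error: SE = √(p̂(1-p̂)/n) = √(0.266667×0.733333/150) = 0.03610684

Margin of error: E = z* × SE = 2.576 × 0.03610684 = 0.093011

Z-interval: p̂ ± E = 0.266667 ± 0.093011 = (0.173655, 0.359678)

Rounded to 4 decimal places:

(0.1737, 0.3597)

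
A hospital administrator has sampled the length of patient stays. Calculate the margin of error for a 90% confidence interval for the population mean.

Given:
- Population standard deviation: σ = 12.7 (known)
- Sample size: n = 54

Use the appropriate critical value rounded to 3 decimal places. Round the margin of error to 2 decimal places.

The population standard deviation σ is known, so use the z-interval margin of error formula.

For 90% confidence, z* = 1.645 (from standard normal table)

Margin of error formula for z-interval: E = z* × σ/√n

E = 1.645 × 12.7/√54
  = 1.645 × 1.728251
  = 2.8430

Rounded to 2 decimal places:

2.84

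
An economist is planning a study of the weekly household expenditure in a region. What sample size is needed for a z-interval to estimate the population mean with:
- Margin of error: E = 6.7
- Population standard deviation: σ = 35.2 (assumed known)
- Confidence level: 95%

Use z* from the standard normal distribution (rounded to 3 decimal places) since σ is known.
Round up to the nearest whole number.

Using z* since population σ is known (z-interval formula).

For 95% confidence, z* = 1.96 (from standard normal table)

Sample size formula for z-interval: n = (z*σ/E)²

n = (1.96 × 35.2 / 6.7)²
  = (10.297313)²
  = 106.0347

Round up to the nearest whole number: n = 107

107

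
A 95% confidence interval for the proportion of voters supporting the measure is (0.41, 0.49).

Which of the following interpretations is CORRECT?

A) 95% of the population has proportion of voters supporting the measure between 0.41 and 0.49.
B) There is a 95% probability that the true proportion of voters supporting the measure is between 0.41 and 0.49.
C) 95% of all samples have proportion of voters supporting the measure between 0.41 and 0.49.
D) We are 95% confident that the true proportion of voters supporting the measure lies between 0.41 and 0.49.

A confidence interval represents our confidence in the procedure, not a probability statement about the parameter.

Key concept: If we repeated this sampling process many times and computed a 95% CI each time, about 95% of those intervals would contain the true population parameter.

For this specific interval (0.41, 0.49):
- Midpoint (point estimate): 0.45
- Margin of error: 0.04

The correct interpretation is the one stating confidence that the true parameter lies in the interval — option D.

D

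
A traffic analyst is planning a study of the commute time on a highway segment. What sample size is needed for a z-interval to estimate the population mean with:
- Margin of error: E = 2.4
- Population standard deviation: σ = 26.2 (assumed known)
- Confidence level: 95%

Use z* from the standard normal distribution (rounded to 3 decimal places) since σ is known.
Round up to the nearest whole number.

Using z* since population σ is known (z-interval formula).

For 95% confidence, z* = 1.96 (from standard normal table)

Sample size formula for z-interval: n = (z*σ/E)²

n = (1.96 × 26.2 / 2.4)²
  = (21.396667)²
  = 457.8173

Round up to the nearest whole number: n = 458

458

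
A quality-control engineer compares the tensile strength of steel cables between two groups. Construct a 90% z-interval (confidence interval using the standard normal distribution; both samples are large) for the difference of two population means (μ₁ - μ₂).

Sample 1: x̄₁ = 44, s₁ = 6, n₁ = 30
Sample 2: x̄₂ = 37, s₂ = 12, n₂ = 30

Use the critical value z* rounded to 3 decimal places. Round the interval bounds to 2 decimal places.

Both samples are large (n₁ = 30 ≥ 30, n₂ = 30 ≥ 30), so a z-interval for the difference of means applies.

Point estimate: x̄₁ - x̄₂ = 44 - 37 = 7

Standard error: SE = √(s₁²/n₁ + s₂²/n₂)
= √(6²/30 + 12²/30)
= √(1.200000 + 4.800000)
= 2.449490

For 90% confidence, z* = 1.645 (from standard normal table)
Margin of error: E = z* × SE = 1.645 × 2.449490 = 4.0294

Z-interval: (x̄₁ - x̄₂) ± E = 7 ± 4.0294 = (2.9706, 11.0294)

Rounded to 2 decimal places:

(2.97, 11.03)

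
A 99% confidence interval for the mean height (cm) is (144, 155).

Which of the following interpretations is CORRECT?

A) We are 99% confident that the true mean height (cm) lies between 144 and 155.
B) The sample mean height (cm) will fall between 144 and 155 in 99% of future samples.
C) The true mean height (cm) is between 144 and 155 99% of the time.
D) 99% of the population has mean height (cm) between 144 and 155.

A confidence interval represents our confidence in the procedure, not a probability statement about the parameter.

Key concept: If we repeated this sampling process many times and computed a 99% CI each time, about 99% of those intervals would contain the true population parameter.

For this specific interval (144, 155):
- Midpoint (point estimate): 149.5
- Margin of error: 5.5

The correct interpretation is the one stating confidence that the true parameter lies in the interval — option A.

A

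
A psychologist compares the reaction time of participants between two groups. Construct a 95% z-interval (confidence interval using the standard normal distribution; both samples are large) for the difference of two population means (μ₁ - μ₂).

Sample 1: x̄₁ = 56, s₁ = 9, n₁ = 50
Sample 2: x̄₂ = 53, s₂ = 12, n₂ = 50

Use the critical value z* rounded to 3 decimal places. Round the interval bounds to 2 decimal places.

Both samples are large (n₁ = 50 ≥ 30, n₂ = 50 ≥ 30), so a z-interval for the difference of means applies.

Point estimate: x̄₁ - x̄₂ = 56 - 53 = 3

Standard error: SE = √(s₁²/n₁ + s₂²/n₂)
= √(9²/50 + 12²/50)
= √(1.620000 + 2.880000)
= 2.121320

For 95% confidence, z* = 1.96 (from standard normal table)
Margin of error: E = z* × SE = 1.96 × 2.121320 = 4.1578

Z-interval: (x̄₁ - x̄₂) ± E = 3 ± 4.1578 = (-1.1578, 7.1578)

Rounded to 2 decimal places:

(-1.16, 7.16)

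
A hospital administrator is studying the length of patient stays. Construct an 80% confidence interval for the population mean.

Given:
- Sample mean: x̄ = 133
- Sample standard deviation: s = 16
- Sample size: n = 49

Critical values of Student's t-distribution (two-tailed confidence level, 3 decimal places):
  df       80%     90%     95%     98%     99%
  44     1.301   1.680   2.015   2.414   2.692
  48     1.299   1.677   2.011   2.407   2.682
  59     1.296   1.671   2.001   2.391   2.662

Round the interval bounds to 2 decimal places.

The population standard deviation σ is unknown (only the sample standard deviation s is given), so use a t-interval with df = n - 1 = 49 - 1 = 48.

For 80% confidence with df = 48, t* = 1.299 (from t-table)

Standard error: SE = s/√n = 16/√49 = 2.285714

Margin of error: E = t* × SE = 1.299 × 2.285714 = 2.9691

T-interval: x̄ ± E = 133 ± 2.9691 = (130.0309, 135.9691)

Rounded to 2 decimal places:

(130.03, 135.97)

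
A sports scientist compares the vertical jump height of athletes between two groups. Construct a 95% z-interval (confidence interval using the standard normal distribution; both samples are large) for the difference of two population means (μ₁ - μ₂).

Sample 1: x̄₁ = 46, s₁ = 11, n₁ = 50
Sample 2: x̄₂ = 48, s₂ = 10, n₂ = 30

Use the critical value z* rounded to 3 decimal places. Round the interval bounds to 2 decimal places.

Both samples are large (n₁ = 50 ≥ 30, n₂ = 30 ≥ 30), so a z-interval for the difference of means applies.

Point estimate: x̄₁ - x̄₂ = 46 - 48 = -2

Standard error: SE = √(s₁²/n₁ + s₂²/n₂)
= √(11²/50 + 10²/30)
= √(2.420000 + 3.333333)
= 2.398611

For 95% confidence, z* = 1.96 (from standard normal table)
Margin of error: E = z* × SE = 1.96 × 2.398611 = 4.7013

Z-interval: (x̄₁ - x̄₂) ± E = -2 ± 4.7013 = (-6.7013, 2.7013)

Rounded to 2 decimal places:

(-6.70, 2.70)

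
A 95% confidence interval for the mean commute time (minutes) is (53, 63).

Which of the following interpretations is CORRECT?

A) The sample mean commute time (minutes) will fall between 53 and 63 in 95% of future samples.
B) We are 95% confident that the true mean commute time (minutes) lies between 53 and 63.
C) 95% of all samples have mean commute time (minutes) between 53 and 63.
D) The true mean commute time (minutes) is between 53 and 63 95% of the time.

A confidence interval represents our confidence in the procedure, not a probability statement about the parameter.

Key concept: If we repeated this sampling process many times and computed a 95% CI each time, about 95% of those intervals would contain the true population parameter.

For this specific interval (53, 63):
- Midpoint (point estimate): 58
- Margin of error: 5

The correct interpretation is the one stating confidence that the true parameter lies in the interval — option B.

B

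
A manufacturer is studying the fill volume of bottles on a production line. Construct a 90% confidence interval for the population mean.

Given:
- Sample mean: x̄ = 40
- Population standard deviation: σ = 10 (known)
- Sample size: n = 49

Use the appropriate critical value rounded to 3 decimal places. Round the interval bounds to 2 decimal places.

The population standard deviation σ is known, so use a z-interval (standard normal critical value).

For 90% confidence, z* = 1.645 (from standard normal table)

Standard error: SE = σ/√n = 10/√49 = 1.428571

Margin of error: E = z* × SE = 1.645 × 1.428571 = 2.3500

Z-interval: x̄ ± E = 40 ± 2.3500 = (37.6500, 42.3500)

Rounded to 2 decimal places:

(37.65, 42.35)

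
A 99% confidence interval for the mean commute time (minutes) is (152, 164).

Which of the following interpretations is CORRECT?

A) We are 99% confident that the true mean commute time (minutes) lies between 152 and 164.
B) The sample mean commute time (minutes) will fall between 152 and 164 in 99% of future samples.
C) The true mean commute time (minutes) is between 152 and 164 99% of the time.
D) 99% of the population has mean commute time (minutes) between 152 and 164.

A confidence interval represents our confidence in the procedure, not a probability statement about the parameter.

Key concept: If we repeated this sampling process many times and computed a 99% CI each time, about 99% of those intervals would contain the true population parameter.

For this specific interval (152, 164):
- Midpoint (point estimate): 158
- Margin of error: 6

The correct interpretation is the one stating confidence that the true parameter lies in the interval — option A.

A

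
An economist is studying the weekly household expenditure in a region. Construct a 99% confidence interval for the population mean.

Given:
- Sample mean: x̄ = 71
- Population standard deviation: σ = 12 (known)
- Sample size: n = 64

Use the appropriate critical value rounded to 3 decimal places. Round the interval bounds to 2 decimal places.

The population standard deviation σ is known, so use a z-interval (standard normal critical value).

For 99% confidence, z* = 2.576 (from standard normal table)

Standard error: SE = σ/√n = 12/√64 = 1.500000

Margin of error: E = z* × SE = 2.576 × 1.500000 = 3.8640

Z-interval: x̄ ± E = 71 ± 3.8640 = (67.1360, 74.8640)

Rounded to 2 decimal places:

(67.14, 74.86)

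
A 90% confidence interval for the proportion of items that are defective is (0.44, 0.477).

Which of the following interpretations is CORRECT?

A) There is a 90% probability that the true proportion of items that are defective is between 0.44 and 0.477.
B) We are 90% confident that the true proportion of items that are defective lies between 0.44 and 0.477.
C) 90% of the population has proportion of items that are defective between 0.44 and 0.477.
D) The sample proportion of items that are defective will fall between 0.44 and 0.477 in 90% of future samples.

A confidence interval represents our confidence in the procedure, not a probability statement about the parameter.

Key concept: If we repeated this sampling process many times and computed a 90% CI each time, about 90% of those intervals would contain the true population parameter.

For this specific interval (0.44, 0.477):
- Midpoint (point estimate): 0.4585
- Margin of error: 0.0185

The correct interpretation is the one stating confidence that the true parameter lies in the interval — option B.

B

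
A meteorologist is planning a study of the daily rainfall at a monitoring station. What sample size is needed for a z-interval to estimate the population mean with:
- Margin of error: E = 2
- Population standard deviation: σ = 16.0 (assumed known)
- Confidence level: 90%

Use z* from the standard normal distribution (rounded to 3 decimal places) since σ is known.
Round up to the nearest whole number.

Using z* since population σ is known (z-interval formula).

For 90% confidence, z* = 1.645 (from standard normal table)

Sample size formula for z-interval: n = (z*σ/E)²

n = (1.645 × 16.0 / 2)²
  = (13.160000)²
  = 173.1856

Round up to the nearest whole number: n = 174

174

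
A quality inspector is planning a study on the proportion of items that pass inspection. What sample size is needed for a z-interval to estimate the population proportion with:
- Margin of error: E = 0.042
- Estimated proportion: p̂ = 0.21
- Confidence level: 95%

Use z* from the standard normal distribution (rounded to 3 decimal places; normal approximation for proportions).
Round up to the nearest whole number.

Using z* for proportion z-interval (normal approximation).

For 95% confidence, z* = 1.96 (from standard normal table)

Sample size formula for proportion z-interval: n = z*²p̂(1-p̂)/E²

n = 1.96² × 0.21 × 0.79 / 0.042²
  = 3.8416 × 0.1659 / 0.001764
  = 361.2933

Round up to the nearest whole number: n = 362

362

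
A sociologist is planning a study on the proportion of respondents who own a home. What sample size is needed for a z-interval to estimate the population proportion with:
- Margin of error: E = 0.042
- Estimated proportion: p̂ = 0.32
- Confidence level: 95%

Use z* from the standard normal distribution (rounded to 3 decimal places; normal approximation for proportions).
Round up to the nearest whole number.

Using z* for proportion z-interval (normal approximation).

For 95% confidence, z* = 1.96 (from standard normal table)

Sample size formula for proportion z-interval: n = z*²p̂(1-p̂)/E²

n = 1.96² × 0.32 × 0.68 / 0.042²
  = 3.8416 × 0.2176 / 0.001764
  = 473.8844

Round up to the nearest whole number: n = 474

474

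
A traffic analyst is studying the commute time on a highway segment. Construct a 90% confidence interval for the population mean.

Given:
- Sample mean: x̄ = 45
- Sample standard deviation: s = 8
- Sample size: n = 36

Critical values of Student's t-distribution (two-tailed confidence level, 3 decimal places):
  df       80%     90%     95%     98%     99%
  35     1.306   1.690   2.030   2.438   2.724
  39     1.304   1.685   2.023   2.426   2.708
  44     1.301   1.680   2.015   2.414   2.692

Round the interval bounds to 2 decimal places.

The population standard deviation σ is unknown (only the sample standard deviation s is given), so use a t-interval with df = n - 1 = 36 - 1 = 35.

For 90% confidence with df = 35, t* = 1.690 (from t-table)

Standard error: SE = s/√n = 8/√36 = 1.333333

Margin of error: E = t* × SE = 1.690 × 1.333333 = 2.2533

T-interval: x̄ ± E = 45 ± 2.2533 = (42.7467, 47.2533)

Rounded to 2 decimal places:

(42.75, 47.25)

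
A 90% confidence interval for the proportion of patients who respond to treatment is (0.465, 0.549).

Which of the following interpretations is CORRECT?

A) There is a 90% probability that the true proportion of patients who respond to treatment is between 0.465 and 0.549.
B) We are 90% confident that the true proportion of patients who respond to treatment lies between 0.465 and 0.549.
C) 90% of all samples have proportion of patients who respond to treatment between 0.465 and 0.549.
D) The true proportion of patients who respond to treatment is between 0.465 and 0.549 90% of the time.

A confidence interval represents our confidence in the procedure, not a probability statement about the parameter.

Key concept: If we repeated this sampling process many times and computed a 90% CI each time, about 90% of those intervals would contain the true population parameter.

For this specific interval (0.465, 0.549):
- Midpoint (point estimate): 0.507
- Margin of error: 0.042

The correct interpretation is the one stating confidence that the true parameter lies in the interval — option B.

B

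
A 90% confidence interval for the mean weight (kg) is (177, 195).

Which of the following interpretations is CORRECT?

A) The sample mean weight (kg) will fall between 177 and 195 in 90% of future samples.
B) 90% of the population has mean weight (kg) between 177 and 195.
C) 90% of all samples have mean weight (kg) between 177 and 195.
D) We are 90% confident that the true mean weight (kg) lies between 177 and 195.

A confidence interval represents our confidence in the procedure, not a probability statement about the parameter.

Key concept: If we repeated this sampling process many times and computed a 90% CI each time, about 90% of those intervals would contain the true population parameter.

For this specific interval (177, 195):
- Midpoint (point estimate): 186
- Margin of error: 9

The correct interpretation is the one stating confidence that the true parameter lies in the interval — option D.

D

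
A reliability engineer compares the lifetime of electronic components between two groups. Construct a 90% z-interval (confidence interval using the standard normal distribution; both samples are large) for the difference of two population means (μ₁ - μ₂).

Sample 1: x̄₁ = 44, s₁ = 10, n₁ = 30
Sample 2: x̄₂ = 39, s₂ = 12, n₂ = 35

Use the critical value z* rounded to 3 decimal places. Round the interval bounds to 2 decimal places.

Both samples are large (n₁ = 30 ≥ 30, n₂ = 35 ≥ 30), so a z-interval for the difference of means applies.

Point estimate: x̄₁ - x̄₂ = 44 - 39 = 5

Standard error: SE = √(s₁²/n₁ + s₂²/n₂)
= √(10²/30 + 12²/35)
= √(3.333333 + 4.114286)
= 2.729033

For 90% confidence, z* = 1.645 (from standard normal table)
Margin of error: E = z* × SE = 1.645 × 2.729033 = 4.4893

Z-interval: (x̄₁ - x̄₂) ± E = 5 ± 4.4893 = (0.5107, 9.4893)

Rounded to 2 decimal places:

(0.51, 9.49)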